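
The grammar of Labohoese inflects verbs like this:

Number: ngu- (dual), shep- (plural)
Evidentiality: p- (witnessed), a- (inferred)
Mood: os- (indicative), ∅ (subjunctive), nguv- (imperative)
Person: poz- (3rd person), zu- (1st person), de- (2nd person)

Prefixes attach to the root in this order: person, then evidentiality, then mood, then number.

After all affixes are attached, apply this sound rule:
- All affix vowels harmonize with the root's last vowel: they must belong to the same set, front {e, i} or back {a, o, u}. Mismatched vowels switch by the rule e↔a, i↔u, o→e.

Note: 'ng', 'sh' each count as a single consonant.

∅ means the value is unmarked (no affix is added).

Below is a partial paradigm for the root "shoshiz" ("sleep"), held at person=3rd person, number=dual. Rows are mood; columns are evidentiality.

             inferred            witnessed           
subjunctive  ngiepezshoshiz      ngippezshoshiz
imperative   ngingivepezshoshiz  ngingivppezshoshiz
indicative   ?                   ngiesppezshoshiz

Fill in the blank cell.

Attach person 3rd person poz- → pozshoshiz.
Attach evidentiality inferred a- → apozshoshiz.
Attach mood indicative os- → osapozshoshiz.
Attach number dual ngu- → nguosapozshoshiz.
Apply vowel harmony: nguosapozshoshiz → ngiesepezshoshiz.

ngiesepezshoshiz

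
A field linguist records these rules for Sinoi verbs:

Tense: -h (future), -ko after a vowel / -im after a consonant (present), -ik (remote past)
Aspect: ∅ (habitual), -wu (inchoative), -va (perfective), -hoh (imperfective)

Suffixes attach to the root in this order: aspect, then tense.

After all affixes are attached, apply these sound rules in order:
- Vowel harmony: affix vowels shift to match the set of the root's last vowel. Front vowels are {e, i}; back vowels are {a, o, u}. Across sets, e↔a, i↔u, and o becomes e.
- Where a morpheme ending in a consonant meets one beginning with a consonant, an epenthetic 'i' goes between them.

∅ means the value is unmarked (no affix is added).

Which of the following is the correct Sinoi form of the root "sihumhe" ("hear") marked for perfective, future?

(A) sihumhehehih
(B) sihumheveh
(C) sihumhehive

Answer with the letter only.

B

Attach aspect perfective -va → sihumheva.
Attach tense future -h → sihumhevah.
Apply vowel harmony: sihumhevah → sihumheveh.
Epenthesis: no change.
So the correct form is sihumheveh, option (B).
(C) sihumhehive is wrong: it has the affixes in the wrong order.
(A) sihumhehehih is wrong: it uses imperfective instead of perfective for aspect.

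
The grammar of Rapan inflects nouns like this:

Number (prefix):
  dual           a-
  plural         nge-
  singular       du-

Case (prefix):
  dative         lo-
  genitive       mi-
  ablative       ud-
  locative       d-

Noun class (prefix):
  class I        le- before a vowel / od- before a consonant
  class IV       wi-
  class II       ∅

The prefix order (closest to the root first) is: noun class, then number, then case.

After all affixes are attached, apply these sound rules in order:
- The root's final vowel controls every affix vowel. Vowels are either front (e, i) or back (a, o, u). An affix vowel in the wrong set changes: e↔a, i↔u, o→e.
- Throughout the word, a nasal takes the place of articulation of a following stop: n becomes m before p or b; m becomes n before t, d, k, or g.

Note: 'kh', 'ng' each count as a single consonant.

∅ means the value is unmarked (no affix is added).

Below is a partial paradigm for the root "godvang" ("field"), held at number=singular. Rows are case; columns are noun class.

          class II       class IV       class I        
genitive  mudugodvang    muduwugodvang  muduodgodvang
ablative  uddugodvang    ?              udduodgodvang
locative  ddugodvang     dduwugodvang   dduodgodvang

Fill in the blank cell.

Attach noun class class IV wi- → wigodvang.
Attach number singular du- → duwigodvang.
Attach case ablative ud- → udduwigodvang.
Apply vowel harmony: udduwigodvang → udduwugodvang.
Nasal assimilation: no change.

udduwugodvang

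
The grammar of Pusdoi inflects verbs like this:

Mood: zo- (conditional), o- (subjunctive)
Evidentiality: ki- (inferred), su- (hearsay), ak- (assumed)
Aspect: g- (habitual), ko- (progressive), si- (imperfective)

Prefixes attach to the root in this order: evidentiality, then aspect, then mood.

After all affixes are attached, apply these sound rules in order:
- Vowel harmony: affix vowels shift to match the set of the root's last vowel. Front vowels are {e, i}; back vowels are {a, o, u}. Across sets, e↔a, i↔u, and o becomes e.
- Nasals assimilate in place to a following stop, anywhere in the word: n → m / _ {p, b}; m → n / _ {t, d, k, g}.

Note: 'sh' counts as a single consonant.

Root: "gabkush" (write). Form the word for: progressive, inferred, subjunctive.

Attach evidentiality inferred ki- → kigabkush.
Attach aspect progressive ko- → kokigabkush.
Attach mood subjunctive o- → okokigabkush.
Apply vowel harmony: okokigabkush → okokugabkush.
Nasal assimilation: no change.

okokugabkush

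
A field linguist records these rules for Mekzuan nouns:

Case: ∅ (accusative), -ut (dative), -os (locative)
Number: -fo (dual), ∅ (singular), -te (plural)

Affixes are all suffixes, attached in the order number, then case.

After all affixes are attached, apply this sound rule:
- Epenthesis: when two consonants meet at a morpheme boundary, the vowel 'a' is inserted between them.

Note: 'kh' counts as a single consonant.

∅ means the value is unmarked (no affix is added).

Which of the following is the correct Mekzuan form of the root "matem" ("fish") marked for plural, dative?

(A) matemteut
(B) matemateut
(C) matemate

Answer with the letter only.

Attach number plural -te → matemte.
Attach case dative -ut → matemteut.
Apply epenthesis: matemteut → matemateut.
So the correct form is matemateut, option (B).
(C) matemate is wrong: it uses accusative instead of dative for case.
(A) matemteut is wrong: it fails to apply the sound rule(s).

B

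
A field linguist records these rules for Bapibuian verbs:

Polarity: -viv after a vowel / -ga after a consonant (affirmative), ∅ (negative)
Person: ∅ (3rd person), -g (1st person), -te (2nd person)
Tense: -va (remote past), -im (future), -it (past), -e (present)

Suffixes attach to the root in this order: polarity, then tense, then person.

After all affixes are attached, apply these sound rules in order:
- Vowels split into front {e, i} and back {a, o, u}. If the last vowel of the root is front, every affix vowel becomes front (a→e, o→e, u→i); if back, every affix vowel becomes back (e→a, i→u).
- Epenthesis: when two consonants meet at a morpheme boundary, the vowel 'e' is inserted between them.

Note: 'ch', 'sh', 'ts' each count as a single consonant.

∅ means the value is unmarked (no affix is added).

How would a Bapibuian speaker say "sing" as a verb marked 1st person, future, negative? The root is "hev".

polarity = negative: zero marking, form stays hev.
Attach tense future -im → hevim.
Attach person 1st person -g → hevimg.
Vowel harmony: no change.
Apply epenthesis: hevimg → hevimeg.

hevimeg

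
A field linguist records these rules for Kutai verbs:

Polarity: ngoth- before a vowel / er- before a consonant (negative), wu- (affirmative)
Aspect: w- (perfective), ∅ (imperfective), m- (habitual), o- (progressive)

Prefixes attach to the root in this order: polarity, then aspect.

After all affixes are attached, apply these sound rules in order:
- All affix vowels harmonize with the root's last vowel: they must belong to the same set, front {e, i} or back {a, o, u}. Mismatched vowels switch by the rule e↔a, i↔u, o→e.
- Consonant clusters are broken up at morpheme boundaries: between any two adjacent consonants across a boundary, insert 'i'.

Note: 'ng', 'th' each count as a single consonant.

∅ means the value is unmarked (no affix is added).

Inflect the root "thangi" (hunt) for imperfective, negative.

erithangi

Attach polarity negative er- (before consonant 'th') → erthangi.
aspect = imperfective: zero marking, form stays erthangi.
Vowel harmony: no change.
Apply epenthesis: erthangi → erithangi.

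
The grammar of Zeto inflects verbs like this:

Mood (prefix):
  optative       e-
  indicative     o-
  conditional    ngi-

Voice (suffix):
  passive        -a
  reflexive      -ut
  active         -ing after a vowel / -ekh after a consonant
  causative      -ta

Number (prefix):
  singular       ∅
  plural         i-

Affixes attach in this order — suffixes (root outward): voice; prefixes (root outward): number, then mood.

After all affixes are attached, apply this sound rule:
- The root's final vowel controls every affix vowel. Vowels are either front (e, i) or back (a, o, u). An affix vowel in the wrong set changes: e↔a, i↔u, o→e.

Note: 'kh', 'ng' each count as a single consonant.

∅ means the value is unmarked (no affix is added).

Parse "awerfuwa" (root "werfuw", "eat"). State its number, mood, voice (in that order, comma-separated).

Segment: e-werfuw-a.
number: ∅ → singular.
mood: e- → optative.
voice: -a → passive.

singular, optative, passive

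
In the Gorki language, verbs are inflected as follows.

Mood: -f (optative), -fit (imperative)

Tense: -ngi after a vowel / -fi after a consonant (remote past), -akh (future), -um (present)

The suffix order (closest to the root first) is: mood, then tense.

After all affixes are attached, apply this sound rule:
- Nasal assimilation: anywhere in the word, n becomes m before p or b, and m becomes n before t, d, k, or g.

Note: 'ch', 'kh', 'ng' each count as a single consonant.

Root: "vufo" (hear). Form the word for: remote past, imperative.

Attach mood imperative -fit → vufofit.
Attach tense remote past -fi (after consonant 't') → vufofitfi.
Nasal assimilation: no change.

vufofitfi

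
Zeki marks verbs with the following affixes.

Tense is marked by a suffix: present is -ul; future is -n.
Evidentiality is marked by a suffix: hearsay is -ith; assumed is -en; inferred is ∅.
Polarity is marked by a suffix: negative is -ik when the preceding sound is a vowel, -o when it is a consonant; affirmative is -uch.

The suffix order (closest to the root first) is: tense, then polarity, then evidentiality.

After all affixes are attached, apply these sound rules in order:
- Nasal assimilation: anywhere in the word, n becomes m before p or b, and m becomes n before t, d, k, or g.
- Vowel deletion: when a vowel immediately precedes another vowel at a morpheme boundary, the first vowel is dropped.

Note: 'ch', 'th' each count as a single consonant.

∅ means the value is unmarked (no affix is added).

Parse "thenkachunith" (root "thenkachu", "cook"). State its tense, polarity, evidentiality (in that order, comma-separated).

future, negative, hearsay

Segment: thenkachu-n-o-ith.
tense: -n → future.
polarity: -ik/o → negative.
evidentiality: -ith → hearsay.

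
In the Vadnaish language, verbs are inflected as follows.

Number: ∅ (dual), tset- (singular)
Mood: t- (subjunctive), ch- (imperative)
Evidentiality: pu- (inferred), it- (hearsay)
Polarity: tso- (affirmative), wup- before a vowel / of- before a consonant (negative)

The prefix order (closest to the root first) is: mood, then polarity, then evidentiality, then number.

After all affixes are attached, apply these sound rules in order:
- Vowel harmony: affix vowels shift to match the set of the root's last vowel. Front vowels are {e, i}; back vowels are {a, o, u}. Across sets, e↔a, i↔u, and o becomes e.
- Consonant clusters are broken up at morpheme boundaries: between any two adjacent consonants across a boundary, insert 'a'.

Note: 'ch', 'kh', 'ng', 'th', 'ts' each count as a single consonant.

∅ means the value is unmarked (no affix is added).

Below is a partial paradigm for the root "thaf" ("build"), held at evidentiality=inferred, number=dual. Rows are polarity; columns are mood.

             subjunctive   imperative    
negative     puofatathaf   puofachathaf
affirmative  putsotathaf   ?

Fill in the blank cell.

Attach mood imperative ch- → chthaf.
Attach polarity affirmative tso- → tsochthaf.
Attach evidentiality inferred pu- → putsochthaf.
number = dual: zero marking, form stays putsochthaf.
Vowel harmony: no change.
Apply epenthesis: putsochthaf → putsochathaf.

putsochathaf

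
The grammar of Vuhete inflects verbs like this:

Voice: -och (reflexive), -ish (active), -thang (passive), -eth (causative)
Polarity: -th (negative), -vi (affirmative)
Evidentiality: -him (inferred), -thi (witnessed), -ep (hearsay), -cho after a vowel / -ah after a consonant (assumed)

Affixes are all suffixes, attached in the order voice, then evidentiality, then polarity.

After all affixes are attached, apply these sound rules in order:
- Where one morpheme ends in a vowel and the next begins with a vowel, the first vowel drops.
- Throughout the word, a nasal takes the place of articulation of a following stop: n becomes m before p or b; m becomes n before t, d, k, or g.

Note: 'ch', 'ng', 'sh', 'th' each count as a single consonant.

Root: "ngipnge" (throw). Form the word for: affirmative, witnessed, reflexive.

ngipngochthivi

Attach voice reflexive -och → ngipngeoch.
Attach evidentiality witnessed -thi → ngipngeochthi.
Attach polarity affirmative -vi → ngipngeochthivi.
Apply vowel deletion: ngipngeochthivi → ngipngochthivi.
Nasal assimilation: no change.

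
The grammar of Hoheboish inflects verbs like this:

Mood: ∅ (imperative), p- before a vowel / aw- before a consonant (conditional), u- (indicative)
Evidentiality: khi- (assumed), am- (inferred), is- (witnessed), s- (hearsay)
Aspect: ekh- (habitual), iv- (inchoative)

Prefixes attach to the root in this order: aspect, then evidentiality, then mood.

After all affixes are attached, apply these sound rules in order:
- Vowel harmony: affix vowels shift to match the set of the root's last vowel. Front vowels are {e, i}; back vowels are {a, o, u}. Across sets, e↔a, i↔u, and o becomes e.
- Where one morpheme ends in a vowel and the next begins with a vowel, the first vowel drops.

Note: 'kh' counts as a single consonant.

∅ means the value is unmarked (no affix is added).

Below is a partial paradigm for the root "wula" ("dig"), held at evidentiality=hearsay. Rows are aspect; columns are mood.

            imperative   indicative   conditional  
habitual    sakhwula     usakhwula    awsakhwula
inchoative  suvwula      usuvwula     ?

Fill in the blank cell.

Attach aspect inchoative iv- → ivwula.
Attach evidentiality hearsay s- → sivwula.
Attach mood conditional aw- (before consonant 's') → awsivwula.
Apply vowel harmony: awsivwula → awsuvwula.
Vowel deletion: no change.

awsuvwula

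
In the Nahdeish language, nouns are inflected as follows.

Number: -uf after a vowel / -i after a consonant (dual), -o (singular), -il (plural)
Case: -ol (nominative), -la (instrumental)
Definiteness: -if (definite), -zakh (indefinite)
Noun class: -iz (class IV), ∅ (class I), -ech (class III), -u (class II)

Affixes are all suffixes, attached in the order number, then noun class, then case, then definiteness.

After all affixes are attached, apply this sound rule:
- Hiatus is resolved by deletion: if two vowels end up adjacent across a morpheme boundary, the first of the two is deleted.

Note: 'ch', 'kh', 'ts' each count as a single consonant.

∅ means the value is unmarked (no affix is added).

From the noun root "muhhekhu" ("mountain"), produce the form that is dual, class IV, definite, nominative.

Attach number dual -uf (after vowel 'u') → muhhekhuuf.
Attach noun class class IV -iz → muhhekhuufiz.
Attach case nominative -ol → muhhekhuufizol.
Attach definiteness definite -if → muhhekhuufizolif.
Apply vowel deletion: muhhekhuufizolif → muhhekhufizolif.

muhhekhufizolif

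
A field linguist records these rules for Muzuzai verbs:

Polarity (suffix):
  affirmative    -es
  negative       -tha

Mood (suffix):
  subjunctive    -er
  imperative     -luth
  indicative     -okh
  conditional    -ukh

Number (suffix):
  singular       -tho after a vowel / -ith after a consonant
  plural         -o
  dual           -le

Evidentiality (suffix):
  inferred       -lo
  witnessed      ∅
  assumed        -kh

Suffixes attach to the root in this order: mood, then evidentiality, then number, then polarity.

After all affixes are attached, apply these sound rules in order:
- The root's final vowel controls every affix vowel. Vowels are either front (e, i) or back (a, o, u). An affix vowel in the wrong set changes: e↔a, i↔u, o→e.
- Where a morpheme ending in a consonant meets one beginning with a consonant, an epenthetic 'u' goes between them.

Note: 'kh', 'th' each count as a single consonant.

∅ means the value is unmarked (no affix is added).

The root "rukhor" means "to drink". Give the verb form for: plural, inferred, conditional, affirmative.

Attach mood conditional -ukh → rukhorukh.
Attach evidentiality inferred -lo → rukhorukhlo.
Attach number plural -o → rukhorukhloo.
Attach polarity affirmative -es → rukhorukhlooes.
Apply vowel harmony: rukhorukhlooes → rukhorukhlooas.
Apply epenthesis: rukhorukhlooas → rukhorukhulooas.

rukhorukhulooas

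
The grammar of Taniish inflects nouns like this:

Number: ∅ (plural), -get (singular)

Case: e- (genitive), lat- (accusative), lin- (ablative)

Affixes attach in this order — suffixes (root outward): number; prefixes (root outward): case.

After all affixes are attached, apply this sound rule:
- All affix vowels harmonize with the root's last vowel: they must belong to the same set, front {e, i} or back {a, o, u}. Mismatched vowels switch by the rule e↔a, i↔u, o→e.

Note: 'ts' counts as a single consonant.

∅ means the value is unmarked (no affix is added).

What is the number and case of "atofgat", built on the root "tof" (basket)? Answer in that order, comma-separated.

Segment: e-tof-get.
number: -get → singular.
case: e- → genitive.

singular, genitive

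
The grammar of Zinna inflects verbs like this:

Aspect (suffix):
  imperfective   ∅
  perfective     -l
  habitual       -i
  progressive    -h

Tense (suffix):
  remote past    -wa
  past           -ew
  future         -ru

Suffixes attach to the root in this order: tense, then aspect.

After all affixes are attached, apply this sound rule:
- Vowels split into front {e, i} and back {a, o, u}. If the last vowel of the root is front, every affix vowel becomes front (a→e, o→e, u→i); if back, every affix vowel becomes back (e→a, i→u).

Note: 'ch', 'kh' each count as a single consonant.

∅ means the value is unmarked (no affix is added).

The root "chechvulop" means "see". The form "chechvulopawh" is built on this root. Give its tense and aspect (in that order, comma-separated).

Segment: chechvulop-ew-h.
tense: -ew → past.
aspect: -h → progressive.

past, progressive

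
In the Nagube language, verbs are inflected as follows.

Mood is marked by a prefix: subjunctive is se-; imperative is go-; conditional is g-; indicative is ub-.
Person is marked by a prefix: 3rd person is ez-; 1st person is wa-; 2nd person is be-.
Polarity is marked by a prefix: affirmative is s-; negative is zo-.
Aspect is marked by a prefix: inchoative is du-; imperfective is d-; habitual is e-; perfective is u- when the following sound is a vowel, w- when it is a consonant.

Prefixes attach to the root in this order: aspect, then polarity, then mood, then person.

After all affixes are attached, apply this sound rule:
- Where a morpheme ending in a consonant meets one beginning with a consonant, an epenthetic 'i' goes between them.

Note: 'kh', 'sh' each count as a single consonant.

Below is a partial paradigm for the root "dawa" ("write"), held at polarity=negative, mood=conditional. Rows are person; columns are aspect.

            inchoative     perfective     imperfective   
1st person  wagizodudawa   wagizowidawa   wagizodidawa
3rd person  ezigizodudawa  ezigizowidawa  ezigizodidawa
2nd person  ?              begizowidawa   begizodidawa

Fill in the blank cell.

Attach aspect inchoative du- → dudawa.
Attach polarity negative zo- → zodudawa.
Attach mood conditional g- → gzodudawa.
Attach person 2nd person be- → begzodudawa.
Apply epenthesis: begzodudawa → begizodudawa.

begizodudawa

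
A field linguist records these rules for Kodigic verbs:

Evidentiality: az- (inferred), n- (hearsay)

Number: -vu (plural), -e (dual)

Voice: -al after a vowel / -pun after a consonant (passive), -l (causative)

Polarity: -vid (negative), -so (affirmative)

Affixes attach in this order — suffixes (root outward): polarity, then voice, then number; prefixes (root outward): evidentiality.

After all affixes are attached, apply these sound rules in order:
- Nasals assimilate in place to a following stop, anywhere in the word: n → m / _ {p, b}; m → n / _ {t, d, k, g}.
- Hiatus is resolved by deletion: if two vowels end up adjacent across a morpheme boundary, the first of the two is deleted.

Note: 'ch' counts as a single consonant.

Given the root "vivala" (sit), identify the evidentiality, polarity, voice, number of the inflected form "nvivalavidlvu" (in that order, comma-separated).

Segment: n-vivala-vid-l-vu.
evidentiality: n- → hearsay.
polarity: -vid → negative.
voice: -l → causative.
number: -vu → plural.

hearsay, negative, causative, plural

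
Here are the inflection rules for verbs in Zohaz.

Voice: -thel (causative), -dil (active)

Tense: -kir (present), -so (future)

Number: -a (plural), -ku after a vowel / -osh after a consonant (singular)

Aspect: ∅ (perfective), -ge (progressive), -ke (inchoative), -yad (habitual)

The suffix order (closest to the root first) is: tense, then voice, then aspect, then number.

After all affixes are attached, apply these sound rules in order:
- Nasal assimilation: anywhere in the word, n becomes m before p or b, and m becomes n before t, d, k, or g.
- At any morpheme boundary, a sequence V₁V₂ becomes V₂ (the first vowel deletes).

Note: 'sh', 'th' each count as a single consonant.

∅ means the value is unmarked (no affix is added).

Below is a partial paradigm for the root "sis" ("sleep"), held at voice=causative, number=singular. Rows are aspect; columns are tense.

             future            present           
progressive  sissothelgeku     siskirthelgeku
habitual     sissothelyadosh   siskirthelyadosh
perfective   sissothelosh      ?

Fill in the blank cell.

Attach tense present -kir → siskir.
Attach voice causative -thel → siskirthel.
aspect = perfective: zero marking, form stays siskirthel.
Attach number singular -osh (after consonant 'l') → siskirthelosh.
Nasal assimilation: no change.
Vowel deletion: no change.

siskirthelosh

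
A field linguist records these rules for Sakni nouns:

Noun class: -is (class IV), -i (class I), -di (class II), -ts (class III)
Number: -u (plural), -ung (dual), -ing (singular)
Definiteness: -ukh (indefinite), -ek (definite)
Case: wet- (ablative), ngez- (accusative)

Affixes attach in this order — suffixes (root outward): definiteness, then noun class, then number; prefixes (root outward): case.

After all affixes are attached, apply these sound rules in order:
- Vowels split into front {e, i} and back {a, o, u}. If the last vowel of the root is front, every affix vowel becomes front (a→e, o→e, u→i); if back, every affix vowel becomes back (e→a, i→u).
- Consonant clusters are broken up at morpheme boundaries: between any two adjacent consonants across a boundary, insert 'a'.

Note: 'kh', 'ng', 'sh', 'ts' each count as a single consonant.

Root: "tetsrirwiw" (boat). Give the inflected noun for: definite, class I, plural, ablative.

wetatetsrirwiwekii

Attach definiteness definite -ek → tetsrirwiwek.
Attach case ablative wet- → wettetsrirwiwek.
Attach noun class class I -i → wettetsrirwiweki.
Attach number plural -u → wettetsrirwiwekiu.
Apply vowel harmony: wettetsrirwiwekiu → wettetsrirwiwekii.
Apply epenthesis: wettetsrirwiwekii → wetatetsrirwiwekii.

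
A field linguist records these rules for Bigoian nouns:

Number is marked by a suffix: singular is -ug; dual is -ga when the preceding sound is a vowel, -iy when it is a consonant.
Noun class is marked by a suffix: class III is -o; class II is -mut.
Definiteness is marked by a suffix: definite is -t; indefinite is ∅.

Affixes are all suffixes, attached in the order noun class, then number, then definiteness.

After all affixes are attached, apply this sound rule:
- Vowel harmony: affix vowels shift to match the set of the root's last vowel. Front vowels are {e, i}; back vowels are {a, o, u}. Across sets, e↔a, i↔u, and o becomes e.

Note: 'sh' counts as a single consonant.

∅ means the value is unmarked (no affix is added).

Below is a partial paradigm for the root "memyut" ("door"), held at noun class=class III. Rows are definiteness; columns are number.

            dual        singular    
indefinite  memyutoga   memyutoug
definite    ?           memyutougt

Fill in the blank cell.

memyutogat

Attach noun class class III -o → memyuto.
Attach number dual -ga (after vowel 'o') → memyutoga.
Attach definiteness definite -t → memyutogat.
Vowel harmony: no change.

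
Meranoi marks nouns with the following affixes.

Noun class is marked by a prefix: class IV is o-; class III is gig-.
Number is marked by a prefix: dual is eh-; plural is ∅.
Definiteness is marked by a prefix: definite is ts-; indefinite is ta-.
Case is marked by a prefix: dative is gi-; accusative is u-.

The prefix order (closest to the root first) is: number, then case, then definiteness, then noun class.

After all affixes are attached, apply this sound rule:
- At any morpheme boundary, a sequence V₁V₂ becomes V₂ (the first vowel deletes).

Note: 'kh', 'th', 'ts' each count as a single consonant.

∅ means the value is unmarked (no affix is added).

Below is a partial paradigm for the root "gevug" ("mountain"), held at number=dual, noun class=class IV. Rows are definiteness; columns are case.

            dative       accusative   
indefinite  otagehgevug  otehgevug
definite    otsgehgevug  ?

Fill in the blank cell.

Attach number dual eh- → ehgevug.
Attach case accusative u- → uehgevug.
Attach definiteness definite ts- → tsuehgevug.
Attach noun class class IV o- → otsuehgevug.
Apply vowel deletion: otsuehgevug → otsehgevug.

otsehgevug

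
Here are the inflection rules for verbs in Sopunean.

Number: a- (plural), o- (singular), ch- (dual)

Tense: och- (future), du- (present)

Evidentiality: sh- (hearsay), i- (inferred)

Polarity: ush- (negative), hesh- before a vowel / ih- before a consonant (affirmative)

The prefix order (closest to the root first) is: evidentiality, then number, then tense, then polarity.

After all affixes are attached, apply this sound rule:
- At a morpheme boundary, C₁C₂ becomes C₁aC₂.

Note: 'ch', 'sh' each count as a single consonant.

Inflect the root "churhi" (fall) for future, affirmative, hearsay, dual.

heshochachashachurhi

Attach evidentiality hearsay sh- → shchurhi.
Attach number dual ch- → chshchurhi.
Attach tense future och- → ochchshchurhi.
Attach polarity affirmative hesh- (before vowel 'o') → heshochchshchurhi.
Apply epenthesis: heshochchshchurhi → heshochachashachurhi.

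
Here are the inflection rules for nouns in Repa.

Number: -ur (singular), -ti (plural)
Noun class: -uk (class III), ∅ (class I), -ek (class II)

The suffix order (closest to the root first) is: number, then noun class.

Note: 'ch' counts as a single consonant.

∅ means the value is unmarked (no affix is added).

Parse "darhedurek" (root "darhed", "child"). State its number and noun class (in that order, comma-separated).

Segment: darhed-ur-ek.
number: -ur → singular.
noun class: -ek → class II.

singular, class II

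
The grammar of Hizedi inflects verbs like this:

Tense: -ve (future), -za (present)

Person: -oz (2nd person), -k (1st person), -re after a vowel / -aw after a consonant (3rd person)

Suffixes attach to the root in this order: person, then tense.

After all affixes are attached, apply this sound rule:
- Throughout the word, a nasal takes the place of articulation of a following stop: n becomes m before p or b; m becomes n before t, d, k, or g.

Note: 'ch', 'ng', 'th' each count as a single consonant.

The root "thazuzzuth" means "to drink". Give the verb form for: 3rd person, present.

Attach person 3rd person -aw (after consonant 'th') → thazuzzuthaw.
Attach tense present -za → thazuzzuthawza.
Nasal assimilation: no change.

thazuzzuthawza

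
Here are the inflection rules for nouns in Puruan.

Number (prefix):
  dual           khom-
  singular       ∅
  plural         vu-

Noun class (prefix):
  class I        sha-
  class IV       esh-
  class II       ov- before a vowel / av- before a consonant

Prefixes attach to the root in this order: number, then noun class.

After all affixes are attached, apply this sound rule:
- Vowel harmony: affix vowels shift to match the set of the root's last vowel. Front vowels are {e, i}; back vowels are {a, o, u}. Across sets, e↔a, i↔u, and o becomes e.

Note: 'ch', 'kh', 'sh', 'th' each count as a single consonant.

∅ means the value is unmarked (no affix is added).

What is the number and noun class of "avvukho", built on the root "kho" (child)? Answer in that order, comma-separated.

Segment: av-vu-kho.
number: vu- → plural.
noun class: ov/av- → class II.

plural, class II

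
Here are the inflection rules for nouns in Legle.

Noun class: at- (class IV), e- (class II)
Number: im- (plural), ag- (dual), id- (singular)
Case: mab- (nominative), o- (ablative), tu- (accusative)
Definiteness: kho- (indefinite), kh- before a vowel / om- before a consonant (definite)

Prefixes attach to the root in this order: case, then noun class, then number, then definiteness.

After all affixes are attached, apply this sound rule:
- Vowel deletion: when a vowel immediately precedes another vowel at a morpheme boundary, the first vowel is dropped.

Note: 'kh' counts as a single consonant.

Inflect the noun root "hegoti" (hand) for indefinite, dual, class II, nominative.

khagemabhegoti

Attach case nominative mab- → mabhegoti.
Attach noun class class II e- → emabhegoti.
Attach number dual ag- → agemabhegoti.
Attach definiteness indefinite kho- → khoagemabhegoti.
Apply vowel deletion: khoagemabhegoti → khagemabhegoti.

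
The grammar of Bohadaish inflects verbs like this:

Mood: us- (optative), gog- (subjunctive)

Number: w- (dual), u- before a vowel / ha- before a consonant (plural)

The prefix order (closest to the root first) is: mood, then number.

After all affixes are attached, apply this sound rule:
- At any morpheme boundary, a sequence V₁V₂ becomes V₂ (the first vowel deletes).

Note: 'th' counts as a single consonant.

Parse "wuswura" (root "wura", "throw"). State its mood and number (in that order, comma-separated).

Segment: w-us-wura.
mood: us- → optative.
number: w- → dual.

optative, dual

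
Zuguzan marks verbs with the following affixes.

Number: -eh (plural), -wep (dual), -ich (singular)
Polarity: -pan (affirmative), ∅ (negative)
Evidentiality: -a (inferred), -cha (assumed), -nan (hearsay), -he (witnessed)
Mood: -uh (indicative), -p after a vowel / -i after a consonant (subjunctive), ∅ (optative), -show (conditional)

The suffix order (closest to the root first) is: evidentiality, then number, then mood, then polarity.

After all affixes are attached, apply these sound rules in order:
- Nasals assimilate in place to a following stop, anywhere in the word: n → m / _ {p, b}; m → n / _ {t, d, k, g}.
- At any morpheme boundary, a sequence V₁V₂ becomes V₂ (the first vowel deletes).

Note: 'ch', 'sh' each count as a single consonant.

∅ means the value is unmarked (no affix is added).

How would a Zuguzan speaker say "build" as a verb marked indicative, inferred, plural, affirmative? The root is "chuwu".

chuwehuhpan

Attach evidentiality inferred -a → chuwua.
Attach number plural -eh → chuwuaeh.
Attach mood indicative -uh → chuwuaehuh.
Attach polarity affirmative -pan → chuwuaehuhpan.
Nasal assimilation: no change.
Apply vowel deletion: chuwuaehuhpan → chuwehuhpan.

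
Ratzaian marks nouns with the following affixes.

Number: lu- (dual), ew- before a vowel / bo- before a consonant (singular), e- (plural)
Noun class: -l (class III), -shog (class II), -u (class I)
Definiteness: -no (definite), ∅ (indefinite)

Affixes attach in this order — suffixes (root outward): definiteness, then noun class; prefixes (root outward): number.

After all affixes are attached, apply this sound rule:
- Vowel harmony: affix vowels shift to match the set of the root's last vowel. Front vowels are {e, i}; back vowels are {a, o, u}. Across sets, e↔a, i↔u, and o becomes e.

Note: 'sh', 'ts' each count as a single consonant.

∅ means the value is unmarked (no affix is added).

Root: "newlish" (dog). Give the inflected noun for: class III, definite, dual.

linewlishnel

Attach number dual lu- → lunewlish.
Attach definiteness definite -no → lunewlishno.
Attach noun class class III -l → lunewlishnol.
Apply vowel harmony: lunewlishnol → linewlishnel.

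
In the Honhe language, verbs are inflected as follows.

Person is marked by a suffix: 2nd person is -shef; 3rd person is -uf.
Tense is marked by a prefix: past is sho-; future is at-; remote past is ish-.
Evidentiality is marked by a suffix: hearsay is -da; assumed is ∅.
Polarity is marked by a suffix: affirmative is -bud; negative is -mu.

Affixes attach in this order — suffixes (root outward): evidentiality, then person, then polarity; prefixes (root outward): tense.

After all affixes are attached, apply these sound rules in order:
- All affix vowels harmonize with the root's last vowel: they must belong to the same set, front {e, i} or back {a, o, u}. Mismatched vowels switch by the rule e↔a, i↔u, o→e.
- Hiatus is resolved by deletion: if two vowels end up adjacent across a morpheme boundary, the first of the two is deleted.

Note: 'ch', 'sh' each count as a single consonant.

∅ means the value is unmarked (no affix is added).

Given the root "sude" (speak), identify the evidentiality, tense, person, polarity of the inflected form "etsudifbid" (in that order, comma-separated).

Segment: at-sude-uf-bud.
evidentiality: ∅ → assumed.
tense: at- → future.
person: -uf → 3rd person.
polarity: -bud → affirmative.

assumed, future, 3rd person, affirmative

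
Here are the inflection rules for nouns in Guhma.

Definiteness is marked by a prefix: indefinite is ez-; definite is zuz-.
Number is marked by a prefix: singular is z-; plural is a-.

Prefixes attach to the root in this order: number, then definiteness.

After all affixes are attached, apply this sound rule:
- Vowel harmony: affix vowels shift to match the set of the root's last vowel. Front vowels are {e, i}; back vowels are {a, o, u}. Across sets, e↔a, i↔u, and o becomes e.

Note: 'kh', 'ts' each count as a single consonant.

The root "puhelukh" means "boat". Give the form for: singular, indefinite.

Attach number singular z- → zpuhelukh.
Attach definiteness indefinite ez- → ezzpuhelukh.
Apply vowel harmony: ezzpuhelukh → azzpuhelukh.

azzpuhelukh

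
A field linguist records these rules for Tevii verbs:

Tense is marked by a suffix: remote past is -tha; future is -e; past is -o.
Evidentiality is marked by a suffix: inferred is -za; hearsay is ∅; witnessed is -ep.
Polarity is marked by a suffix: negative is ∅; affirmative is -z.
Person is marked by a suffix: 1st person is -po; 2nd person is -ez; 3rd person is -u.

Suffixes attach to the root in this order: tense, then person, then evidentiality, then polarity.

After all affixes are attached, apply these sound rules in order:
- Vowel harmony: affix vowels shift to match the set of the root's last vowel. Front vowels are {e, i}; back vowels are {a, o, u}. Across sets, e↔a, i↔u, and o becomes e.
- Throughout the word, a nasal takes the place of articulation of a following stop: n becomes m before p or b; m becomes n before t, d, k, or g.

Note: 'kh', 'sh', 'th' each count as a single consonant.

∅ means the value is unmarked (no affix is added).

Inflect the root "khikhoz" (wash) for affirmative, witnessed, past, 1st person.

Attach tense past -o → khikhozo.
Attach person 1st person -po → khikhozopo.
Attach evidentiality witnessed -ep → khikhozopoep.
Attach polarity affirmative -z → khikhozopoepz.
Apply vowel harmony: khikhozopoepz → khikhozopoapz.
Nasal assimilation: no change.

khikhozopoapz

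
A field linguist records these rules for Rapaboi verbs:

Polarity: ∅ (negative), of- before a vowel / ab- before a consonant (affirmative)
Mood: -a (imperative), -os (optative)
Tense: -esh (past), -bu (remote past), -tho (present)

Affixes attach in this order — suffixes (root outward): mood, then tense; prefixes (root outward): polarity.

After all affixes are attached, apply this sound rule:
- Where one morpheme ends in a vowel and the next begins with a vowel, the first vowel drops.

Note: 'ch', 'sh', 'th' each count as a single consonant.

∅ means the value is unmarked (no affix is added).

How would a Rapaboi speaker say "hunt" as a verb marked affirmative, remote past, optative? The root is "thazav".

abthazavosbu

Attach mood optative -os → thazavos.
Attach tense remote past -bu → thazavosbu.
Attach polarity affirmative ab- (before consonant 'th') → abthazavosbu.
Vowel deletion: no change.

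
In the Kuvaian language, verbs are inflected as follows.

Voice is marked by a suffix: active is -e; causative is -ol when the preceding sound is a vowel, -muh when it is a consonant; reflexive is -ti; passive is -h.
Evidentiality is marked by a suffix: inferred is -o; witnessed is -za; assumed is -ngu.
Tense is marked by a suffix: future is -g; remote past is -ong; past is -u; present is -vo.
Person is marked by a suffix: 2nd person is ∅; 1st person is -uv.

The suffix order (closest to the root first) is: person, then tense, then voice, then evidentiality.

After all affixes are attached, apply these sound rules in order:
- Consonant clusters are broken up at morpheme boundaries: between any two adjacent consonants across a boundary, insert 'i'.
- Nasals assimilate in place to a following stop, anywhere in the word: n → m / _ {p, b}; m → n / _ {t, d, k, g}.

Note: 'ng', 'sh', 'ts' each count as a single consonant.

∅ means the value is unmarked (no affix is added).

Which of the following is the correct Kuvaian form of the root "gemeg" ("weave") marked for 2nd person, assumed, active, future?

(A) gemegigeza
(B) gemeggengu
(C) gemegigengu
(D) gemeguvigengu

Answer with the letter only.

C

person = 2nd person: zero marking, form stays gemeg.
Attach tense future -g → gemegg.
Attach voice active -e → gemegge.
Attach evidentiality assumed -ngu → gemeggengu.
Apply epenthesis: gemeggengu → gemegigengu.
Nasal assimilation: no change.
So the correct form is gemegigengu, option (C).
(B) gemeggengu is wrong: it fails to apply the sound rule(s).
(D) gemeguvigengu is wrong: it uses 1st person instead of 2nd person for person.
(A) gemegigeza is wrong: it uses witnessed instead of assumed for evidentiality.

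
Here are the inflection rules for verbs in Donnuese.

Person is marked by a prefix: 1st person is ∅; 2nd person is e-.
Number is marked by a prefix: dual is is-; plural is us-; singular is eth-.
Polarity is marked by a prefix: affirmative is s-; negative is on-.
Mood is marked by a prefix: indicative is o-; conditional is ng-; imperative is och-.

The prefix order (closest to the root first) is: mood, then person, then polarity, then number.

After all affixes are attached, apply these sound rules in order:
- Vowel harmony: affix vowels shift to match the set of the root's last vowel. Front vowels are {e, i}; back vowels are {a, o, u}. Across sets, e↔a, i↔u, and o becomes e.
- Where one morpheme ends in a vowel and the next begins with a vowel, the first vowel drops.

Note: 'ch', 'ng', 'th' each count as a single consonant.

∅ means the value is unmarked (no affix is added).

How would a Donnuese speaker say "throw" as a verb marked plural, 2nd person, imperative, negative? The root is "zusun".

usonochzusun

Attach mood imperative och- → ochzusun.
Attach person 2nd person e- → eochzusun.
Attach polarity negative on- → oneochzusun.
Attach number plural us- → usoneochzusun.
Apply vowel harmony: usoneochzusun → usonaochzusun.
Apply vowel deletion: usonaochzusun → usonochzusun.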